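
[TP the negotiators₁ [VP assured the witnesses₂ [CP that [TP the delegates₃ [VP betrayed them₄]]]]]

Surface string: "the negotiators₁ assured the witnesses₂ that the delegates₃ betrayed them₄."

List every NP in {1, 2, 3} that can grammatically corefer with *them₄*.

*them* is a pronoun, so Principle B applies: it must be free in its binding domain.
Binding domain of *them₄*: the embedded TP, whose subject is the delegates₃.
*the negotiators₁* c-commands the pronoun but from outside its binding domain, and is not c-commanded by it → coindexation permitted.
*the witnesses₂* c-commands the pronoun but from outside its binding domain, and is not c-commanded by it → coindexation permitted.
*the delegates₃* c-commands the pronoun within its binding domain → coindexation would violate Principle B.

{1, 2}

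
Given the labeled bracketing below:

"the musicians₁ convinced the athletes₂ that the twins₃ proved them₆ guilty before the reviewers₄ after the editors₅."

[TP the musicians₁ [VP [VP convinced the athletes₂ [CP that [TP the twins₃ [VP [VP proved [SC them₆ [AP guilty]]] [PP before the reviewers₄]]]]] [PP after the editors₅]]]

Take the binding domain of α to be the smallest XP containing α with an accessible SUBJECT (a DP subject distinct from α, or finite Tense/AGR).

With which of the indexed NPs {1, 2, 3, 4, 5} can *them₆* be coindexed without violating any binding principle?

{1, 2, 4, 5}

*them* is a pronoun, so Principle B applies: it must be free in its binding domain.
Binding domain of *them₆*: the embedded TP, whose subject is the twins₃.
*the musicians₁* c-commands the pronoun but from outside its binding domain, and is not c-commanded by it → coindexation permitted.
*the athletes₂* c-commands the pronoun but from outside its binding domain, and is not c-commanded by it → coindexation permitted.
*the twins₃* c-commands the pronoun within its binding domain → coindexation would violate Principle B.
*the reviewers₄* and the pronoun do not c-command one another → neither Principle B nor Principle C is at stake; coindexation permitted.
*the editors₅* and the pronoun do not c-command one another → neither Principle B nor Principle C is at stake; coindexation permitted.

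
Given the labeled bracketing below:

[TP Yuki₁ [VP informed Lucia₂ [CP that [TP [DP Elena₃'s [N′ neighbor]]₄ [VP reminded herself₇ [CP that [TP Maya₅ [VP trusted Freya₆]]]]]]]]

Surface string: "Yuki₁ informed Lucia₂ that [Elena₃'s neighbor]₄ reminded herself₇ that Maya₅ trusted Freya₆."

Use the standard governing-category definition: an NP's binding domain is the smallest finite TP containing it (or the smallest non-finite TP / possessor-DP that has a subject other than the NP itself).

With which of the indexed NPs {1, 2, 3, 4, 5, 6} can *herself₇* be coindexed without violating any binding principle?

{4}

*herself* is an anaphor, so Principle A applies: it must be bound in its binding domain.
Binding domain of *herself₇*: the embedded TP, whose subject is [Elena₃'s neighbor]₄.
*Yuki₁* c-commands the anaphor but is outside its binding domain → cannot satisfy Principle A.
*Lucia₂* c-commands the anaphor but is outside its binding domain → cannot satisfy Principle A.
*Elena₃* does not c-command the anaphor → cannot bind it.
*[Elena₃'s neighbor]₄* c-commands the anaphor within its binding domain → licit binder.
*Maya₅* does not c-command the anaphor → cannot bind it.
*Freya₆* does not c-command the anaphor → cannot bind it.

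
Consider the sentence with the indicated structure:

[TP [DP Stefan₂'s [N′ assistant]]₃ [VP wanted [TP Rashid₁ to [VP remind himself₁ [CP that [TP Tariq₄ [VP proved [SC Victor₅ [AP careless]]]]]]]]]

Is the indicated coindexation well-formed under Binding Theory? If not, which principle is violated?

grammatical

The two coindexed NPs are *Rashid₁* and *himself₁*.
*himself₁* is an anaphor; its binding domain is the embedded TP, whose subject is Rashid₁. *Rashid₁* c-commands it within that domain and shares its index, so Principle A is satisfied.
*Rashid₁* is an R-expression; *himself₁* does not c-command it, and no other NP shares its index, so Principle C is satisfied.
All principles are respected.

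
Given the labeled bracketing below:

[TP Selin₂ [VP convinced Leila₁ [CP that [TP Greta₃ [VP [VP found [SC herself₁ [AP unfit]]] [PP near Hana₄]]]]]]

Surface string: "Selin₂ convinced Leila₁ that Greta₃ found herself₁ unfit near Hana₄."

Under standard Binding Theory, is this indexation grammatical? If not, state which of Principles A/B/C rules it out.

The two coindexed NPs are *Leila₁* and *herself₁*.
*herself₁* is an anaphor. Principle A requires it to be bound within its binding domain — the embedded TP, whose subject is Greta₃.
Within that domain it is c-commanded by *Greta₃*, which does not share its index.
*Leila₁* does c-command the anaphor, but from outside its binding domain.
The anaphor is unbound in its domain → Principle A violation.

Principle A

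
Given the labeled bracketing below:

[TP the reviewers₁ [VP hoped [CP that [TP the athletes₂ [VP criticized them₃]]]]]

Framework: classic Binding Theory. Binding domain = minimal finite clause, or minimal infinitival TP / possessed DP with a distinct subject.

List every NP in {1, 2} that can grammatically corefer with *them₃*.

*them* is a pronoun, so Principle B applies: it must be free in its binding domain.
Binding domain of *them₃*: the embedded TP, whose subject is the athletes₂.
*the reviewers₁* c-commands the pronoun but from outside its binding domain, and is not c-commanded by it → coindexation permitted.
*the athletes₂* c-commands the pronoun within its binding domain → coindexation would violate Principle B.

{1}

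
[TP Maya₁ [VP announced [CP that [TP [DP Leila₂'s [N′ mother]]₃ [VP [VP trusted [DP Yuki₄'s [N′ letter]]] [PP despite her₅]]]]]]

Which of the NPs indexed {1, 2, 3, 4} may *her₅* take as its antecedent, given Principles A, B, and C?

{1, 2, 4}

*her* is a pronoun, so Principle B applies: it must be free in its binding domain.
Binding domain of *her₅*: the embedded TP, whose subject is [Leila₂'s mother]₃.
*Maya₁* c-commands the pronoun but from outside its binding domain, and is not c-commanded by it → coindexation permitted.
*Leila₂* and the pronoun do not c-command one another → neither Principle B nor Principle C is at stake; coindexation permitted.
*[Leila₂'s mother]₃* c-commands the pronoun within its binding domain → coindexation would violate Principle B.
*Yuki₄* and the pronoun do not c-command one another → neither Principle B nor Principle C is at stake; coindexation permitted.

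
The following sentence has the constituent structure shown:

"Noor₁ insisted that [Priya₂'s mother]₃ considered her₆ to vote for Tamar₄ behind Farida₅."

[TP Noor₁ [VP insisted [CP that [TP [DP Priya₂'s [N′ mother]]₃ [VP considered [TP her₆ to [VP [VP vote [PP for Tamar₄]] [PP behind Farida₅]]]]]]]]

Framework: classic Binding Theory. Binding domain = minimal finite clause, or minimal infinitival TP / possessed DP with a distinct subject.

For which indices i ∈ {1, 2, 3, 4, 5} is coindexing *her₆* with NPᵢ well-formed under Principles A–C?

*her* is a pronoun, so Principle B applies: it must be free in its binding domain.
Binding domain of *her₆*: the embedded TP, whose subject is [Priya₂'s mother]₃.
*Noor₁* c-commands the pronoun but from outside its binding domain, and is not c-commanded by it → coindexation permitted.
*Priya₂* and the pronoun do not c-command one another → neither Principle B nor Principle C is at stake; coindexation permitted.
*[Priya₂'s mother]₃* c-commands the pronoun within its binding domain → coindexation would violate Principle B.
*Tamar₄*: the pronoun c-commands this R-expression → coindexation would violate Principle C on *Tamar₄*.
*Farida₅*: the pronoun c-commands this R-expression → coindexation would violate Principle C on *Farida₅*.

{1, 2}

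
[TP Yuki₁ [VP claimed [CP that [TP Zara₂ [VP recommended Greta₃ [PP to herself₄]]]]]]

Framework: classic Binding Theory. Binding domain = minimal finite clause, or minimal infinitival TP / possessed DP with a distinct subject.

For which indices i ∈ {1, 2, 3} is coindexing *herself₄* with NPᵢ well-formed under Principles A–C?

{2, 3}

*herself* is an anaphor, so Principle A applies: it must be bound in its binding domain.
Binding domain of *herself₄*: the embedded TP, whose subject is Zara₂.
*Yuki₁* c-commands the anaphor but is outside its binding domain → cannot satisfy Principle A.
*Zara₂* c-commands the anaphor within its binding domain → licit binder.
*Greta₃* c-commands the anaphor within its binding domain → licit binder.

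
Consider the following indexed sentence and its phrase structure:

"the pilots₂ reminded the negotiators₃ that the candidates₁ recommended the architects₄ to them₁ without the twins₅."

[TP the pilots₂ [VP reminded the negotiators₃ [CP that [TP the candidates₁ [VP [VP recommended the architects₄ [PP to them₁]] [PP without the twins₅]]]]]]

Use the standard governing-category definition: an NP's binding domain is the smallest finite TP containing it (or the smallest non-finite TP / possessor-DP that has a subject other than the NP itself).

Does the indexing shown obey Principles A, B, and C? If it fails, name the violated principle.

Principle B

The two coindexed NPs are *the candidates₁* and *them₁*.
*them₁* is a pronoun. Its binding domain is the embedded TP, whose subject is the candidates₁.
*the candidates₁* c-commands it within that domain and carries the same index.
The pronoun is locally bound → Principle B violation.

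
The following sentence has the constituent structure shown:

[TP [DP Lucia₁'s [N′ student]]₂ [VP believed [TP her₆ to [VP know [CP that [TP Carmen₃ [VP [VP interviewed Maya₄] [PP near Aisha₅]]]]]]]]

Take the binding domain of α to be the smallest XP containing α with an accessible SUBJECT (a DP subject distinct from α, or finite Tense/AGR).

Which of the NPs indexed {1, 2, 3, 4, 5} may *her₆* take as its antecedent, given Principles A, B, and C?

{1}

*her* is a pronoun, so Principle B applies: it must be free in its binding domain.
Binding domain of *her₆*: the matrix TP, whose subject is [Lucia₁'s student]₂.
*Lucia₁* and the pronoun do not c-command one another → neither Principle B nor Principle C is at stake; coindexation permitted.
*[Lucia₁'s student]₂* c-commands the pronoun within its binding domain → coindexation would violate Principle B.
*Carmen₃*: the pronoun c-commands this R-expression → coindexation would violate Principle C on *Carmen₃*.
*Maya₄*: the pronoun c-commands this R-expression → coindexation would violate Principle C on *Maya₄*.
*Aisha₅*: the pronoun c-commands this R-expression → coindexation would violate Principle C on *Aisha₅*.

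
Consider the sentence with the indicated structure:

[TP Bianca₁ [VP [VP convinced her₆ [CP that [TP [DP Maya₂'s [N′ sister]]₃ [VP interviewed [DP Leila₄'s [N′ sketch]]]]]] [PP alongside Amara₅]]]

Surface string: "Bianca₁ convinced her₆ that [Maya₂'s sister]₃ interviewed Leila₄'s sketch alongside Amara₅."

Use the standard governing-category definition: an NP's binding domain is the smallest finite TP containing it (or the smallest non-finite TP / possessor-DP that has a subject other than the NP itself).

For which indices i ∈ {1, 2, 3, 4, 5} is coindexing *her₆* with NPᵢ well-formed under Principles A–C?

{5}

*her* is a pronoun, so Principle B applies: it must be free in its binding domain.
Binding domain of *her₆*: the matrix TP, whose subject is Bianca₁.
*Bianca₁* c-commands the pronoun within its binding domain → coindexation would violate Principle B.
*Maya₂*: the pronoun c-commands this R-expression → coindexation would violate Principle C on *Maya₂*.
*[Maya₂'s sister]₃*: the pronoun c-commands this R-expression → coindexation would violate Principle C on *[Maya₂'s sister]₃*.
*Leila₄*: the pronoun c-commands this R-expression → coindexation would violate Principle C on *Leila₄*.
*Amara₅* and the pronoun do not c-command one another → neither Principle B nor Principle C is at stake; coindexation permitted.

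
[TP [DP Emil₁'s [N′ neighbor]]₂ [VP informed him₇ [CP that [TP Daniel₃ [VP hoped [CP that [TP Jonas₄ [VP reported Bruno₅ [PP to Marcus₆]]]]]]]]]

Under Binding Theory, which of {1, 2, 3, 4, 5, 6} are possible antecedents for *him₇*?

{1}

*him* is a pronoun, so Principle B applies: it must be free in its binding domain.
Binding domain of *him₇*: the matrix TP, whose subject is [Emil₁'s neighbor]₂.
*Emil₁* and the pronoun do not c-command one another → neither Principle B nor Principle C is at stake; coindexation permitted.
*[Emil₁'s neighbor]₂* c-commands the pronoun within its binding domain → coindexation would violate Principle B.
*Daniel₃*: the pronoun c-commands this R-expression → coindexation would violate Principle C on *Daniel₃*.
*Jonas₄*: the pronoun c-commands this R-expression → coindexation would violate Principle C on *Jonas₄*.
*Bruno₅*: the pronoun c-commands this R-expression → coindexation would violate Principle C on *Bruno₅*.
*Marcus₆*: the pronoun c-commands this R-expression → coindexation would violate Principle C on *Marcus₆*.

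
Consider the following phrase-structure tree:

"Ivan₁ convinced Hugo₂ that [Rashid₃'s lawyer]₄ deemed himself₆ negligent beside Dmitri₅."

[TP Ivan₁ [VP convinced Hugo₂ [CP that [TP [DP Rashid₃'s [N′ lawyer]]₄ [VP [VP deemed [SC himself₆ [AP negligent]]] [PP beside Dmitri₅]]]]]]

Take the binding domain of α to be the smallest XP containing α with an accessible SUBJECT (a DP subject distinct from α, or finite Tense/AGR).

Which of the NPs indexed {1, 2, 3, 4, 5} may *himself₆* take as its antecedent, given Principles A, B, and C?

*himself* is an anaphor, so Principle A applies: it must be bound in its binding domain.
Binding domain of *himself₆*: the embedded TP, whose subject is [Rashid₃'s lawyer]₄.
*Ivan₁* c-commands the anaphor but is outside its binding domain → cannot satisfy Principle A.
*Hugo₂* c-commands the anaphor but is outside its binding domain → cannot satisfy Principle A.
*Rashid₃* does not c-command the anaphor → cannot bind it.
*[Rashid₃'s lawyer]₄* c-commands the anaphor within its binding domain → licit binder.
*Dmitri₅* does not c-command the anaphor → cannot bind it.

{4}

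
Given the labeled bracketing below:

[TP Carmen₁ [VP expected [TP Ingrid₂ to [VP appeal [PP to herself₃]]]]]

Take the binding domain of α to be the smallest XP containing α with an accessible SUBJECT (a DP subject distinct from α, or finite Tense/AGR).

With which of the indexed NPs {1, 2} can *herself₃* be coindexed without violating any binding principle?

*herself* is an anaphor, so Principle A applies: it must be bound in its binding domain.
Binding domain of *herself₃*: the embedded TP, whose subject is Ingrid₂.
*Carmen₁* c-commands the anaphor but is outside its binding domain → cannot satisfy Principle A.
*Ingrid₂* c-commands the anaphor within its binding domain → licit binder.

{2}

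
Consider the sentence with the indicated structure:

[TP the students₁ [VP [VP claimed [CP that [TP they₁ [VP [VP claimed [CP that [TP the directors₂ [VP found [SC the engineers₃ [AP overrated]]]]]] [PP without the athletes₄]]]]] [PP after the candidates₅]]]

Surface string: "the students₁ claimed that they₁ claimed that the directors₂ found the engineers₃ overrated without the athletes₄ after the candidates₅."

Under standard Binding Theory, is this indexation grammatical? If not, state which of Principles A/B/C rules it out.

The two coindexed NPs are *the students₁* and *they₁*.
*they₁* is a pronoun; nothing c-commands it within its binding domain (the embedded TP.), so Principle B holds trivially.
*the students₁* is an R-expression; *they₁* does not c-command it, and no other NP shares its index, so Principle C is satisfied.
All principles are respected.

grammatical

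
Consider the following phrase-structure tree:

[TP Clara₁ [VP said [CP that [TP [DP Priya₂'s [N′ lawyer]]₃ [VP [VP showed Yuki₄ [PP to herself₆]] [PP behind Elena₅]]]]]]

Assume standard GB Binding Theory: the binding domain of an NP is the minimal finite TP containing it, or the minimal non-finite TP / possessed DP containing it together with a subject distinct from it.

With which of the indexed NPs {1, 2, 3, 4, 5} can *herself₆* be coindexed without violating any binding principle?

{3, 4}

*herself* is an anaphor, so Principle A applies: it must be bound in its binding domain.
Binding domain of *herself₆*: the embedded TP, whose subject is [Priya₂'s lawyer]₃.
*Clara₁* c-commands the anaphor but is outside its binding domain → cannot satisfy Principle A.
*Priya₂* does not c-command the anaphor → cannot bind it.
*[Priya₂'s lawyer]₃* c-commands the anaphor within its binding domain → licit binder.
*Yuki₄* c-commands the anaphor within its binding domain → licit binder.
*Elena₅* does not c-command the anaphor → cannot bind it.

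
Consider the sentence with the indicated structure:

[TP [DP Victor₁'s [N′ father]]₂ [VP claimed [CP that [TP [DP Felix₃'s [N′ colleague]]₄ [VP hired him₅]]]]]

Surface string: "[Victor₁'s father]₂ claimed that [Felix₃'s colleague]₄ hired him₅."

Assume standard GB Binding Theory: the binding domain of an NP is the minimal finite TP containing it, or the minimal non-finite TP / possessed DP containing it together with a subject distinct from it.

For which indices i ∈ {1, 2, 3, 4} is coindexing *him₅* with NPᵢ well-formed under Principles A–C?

{1, 2, 3}

*him* is a pronoun, so Principle B applies: it must be free in its binding domain.
Binding domain of *him₅*: the embedded TP, whose subject is [Felix₃'s colleague]₄.
*Victor₁* and the pronoun do not c-command one another → neither Principle B nor Principle C is at stake; coindexation permitted.
*[Victor₁'s father]₂* c-commands the pronoun but from outside its binding domain, and is not c-commanded by it → coindexation permitted.
*Felix₃* and the pronoun do not c-command one another → neither Principle B nor Principle C is at stake; coindexation permitted.
*[Felix₃'s colleague]₄* c-commands the pronoun within its binding domain → coindexation would violate Principle B.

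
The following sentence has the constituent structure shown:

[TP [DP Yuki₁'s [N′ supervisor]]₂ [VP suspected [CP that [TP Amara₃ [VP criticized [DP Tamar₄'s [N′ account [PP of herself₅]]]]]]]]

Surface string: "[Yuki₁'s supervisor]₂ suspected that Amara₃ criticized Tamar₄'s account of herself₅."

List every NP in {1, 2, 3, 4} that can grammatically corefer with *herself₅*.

*herself* is an anaphor, so Principle A applies: it must be bound in its binding domain.
Binding domain of *herself₅*: the possessed DP, whose subject is Tamar₄.
*Yuki₁* does not c-command the anaphor → cannot bind it.
*[Yuki₁'s supervisor]₂* c-commands the anaphor but is outside its binding domain → cannot satisfy Principle A.
*Amara₃* c-commands the anaphor but is outside its binding domain → cannot satisfy Principle A.
*Tamar₄* c-commands the anaphor within its binding domain → licit binder.

{4}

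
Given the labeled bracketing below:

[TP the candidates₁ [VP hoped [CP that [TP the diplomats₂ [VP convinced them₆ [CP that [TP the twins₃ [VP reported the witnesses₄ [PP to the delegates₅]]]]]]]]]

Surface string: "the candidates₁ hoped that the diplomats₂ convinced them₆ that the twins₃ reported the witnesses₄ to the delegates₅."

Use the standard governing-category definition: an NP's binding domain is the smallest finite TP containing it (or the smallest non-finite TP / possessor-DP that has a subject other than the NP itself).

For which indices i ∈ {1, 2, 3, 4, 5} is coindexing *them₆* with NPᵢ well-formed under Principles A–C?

*them* is a pronoun, so Principle B applies: it must be free in its binding domain.
Binding domain of *them₆*: the embedded TP, whose subject is the diplomats₂.
*the candidates₁* c-commands the pronoun but from outside its binding domain, and is not c-commanded by it → coindexation permitted.
*the diplomats₂* c-commands the pronoun within its binding domain → coindexation would violate Principle B.
*the twins₃*: the pronoun c-commands this R-expression → coindexation would violate Principle C on *the twins₃*.
*the witnesses₄*: the pronoun c-commands this R-expression → coindexation would violate Principle C on *the witnesses₄*.
*the delegates₅*: the pronoun c-commands this R-expression → coindexation would violate Principle C on *the delegates₅*.

{1}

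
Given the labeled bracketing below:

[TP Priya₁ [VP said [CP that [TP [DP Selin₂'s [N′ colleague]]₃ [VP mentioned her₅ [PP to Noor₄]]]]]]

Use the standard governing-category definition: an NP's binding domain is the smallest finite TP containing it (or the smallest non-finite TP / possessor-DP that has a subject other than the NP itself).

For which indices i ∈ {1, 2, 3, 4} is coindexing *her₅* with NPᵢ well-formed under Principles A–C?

*her* is a pronoun, so Principle B applies: it must be free in its binding domain.
Binding domain of *her₅*: the embedded TP, whose subject is [Selin₂'s colleague]₃.
*Priya₁* c-commands the pronoun but from outside its binding domain, and is not c-commanded by it → coindexation permitted.
*Selin₂* and the pronoun do not c-command one another → neither Principle B nor Principle C is at stake; coindexation permitted.
*[Selin₂'s colleague]₃* c-commands the pronoun within its binding domain → coindexation would violate Principle B.
*Noor₄*: the pronoun c-commands this R-expression → coindexation would violate Principle C on *Noor₄*.

{1, 2}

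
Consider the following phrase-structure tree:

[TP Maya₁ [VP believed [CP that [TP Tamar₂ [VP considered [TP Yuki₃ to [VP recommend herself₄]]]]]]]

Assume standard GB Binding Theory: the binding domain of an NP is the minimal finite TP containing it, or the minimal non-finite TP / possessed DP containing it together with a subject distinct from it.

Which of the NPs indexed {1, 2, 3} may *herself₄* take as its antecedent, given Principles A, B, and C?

{3}

*herself* is an anaphor, so Principle A applies: it must be bound in its binding domain.
Binding domain of *herself₄*: the embedded TP, whose subject is Yuki₃.
*Maya₁* c-commands the anaphor but is outside its binding domain → cannot satisfy Principle A.
*Tamar₂* c-commands the anaphor but is outside its binding domain → cannot satisfy Principle A.
*Yuki₃* c-commands the anaphor within its binding domain → licit binder.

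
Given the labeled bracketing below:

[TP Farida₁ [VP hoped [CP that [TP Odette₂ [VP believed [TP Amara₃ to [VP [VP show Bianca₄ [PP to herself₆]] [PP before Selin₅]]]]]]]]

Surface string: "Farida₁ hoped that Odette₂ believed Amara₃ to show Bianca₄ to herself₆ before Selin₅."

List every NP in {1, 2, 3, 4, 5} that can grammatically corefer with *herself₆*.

*herself* is an anaphor, so Principle A applies: it must be bound in its binding domain.
Binding domain of *herself₆*: the embedded TP, whose subject is Amara₃.
*Farida₁* c-commands the anaphor but is outside its binding domain → cannot satisfy Principle A.
*Odette₂* c-commands the anaphor but is outside its binding domain → cannot satisfy Principle A.
*Amara₃* c-commands the anaphor within its binding domain → licit binder.
*Bianca₄* c-commands the anaphor within its binding domain → licit binder.
*Selin₅* does not c-command the anaphor → cannot bind it.

{3, 4}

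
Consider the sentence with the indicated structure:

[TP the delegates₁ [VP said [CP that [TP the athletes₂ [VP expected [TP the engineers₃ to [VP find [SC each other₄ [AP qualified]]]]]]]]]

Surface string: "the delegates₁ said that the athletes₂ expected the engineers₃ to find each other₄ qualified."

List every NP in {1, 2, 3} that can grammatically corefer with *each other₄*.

{3}

*each other* is an anaphor, so Principle A applies: it must be bound in its binding domain.
Binding domain of *each other₄*: the embedded TP, whose subject is the engineers₃.
*the delegates₁* c-commands the anaphor but is outside its binding domain → cannot satisfy Principle A.
*the athletes₂* c-commands the anaphor but is outside its binding domain → cannot satisfy Principle A.
*the engineers₃* c-commands the anaphor within its binding domain → licit binder.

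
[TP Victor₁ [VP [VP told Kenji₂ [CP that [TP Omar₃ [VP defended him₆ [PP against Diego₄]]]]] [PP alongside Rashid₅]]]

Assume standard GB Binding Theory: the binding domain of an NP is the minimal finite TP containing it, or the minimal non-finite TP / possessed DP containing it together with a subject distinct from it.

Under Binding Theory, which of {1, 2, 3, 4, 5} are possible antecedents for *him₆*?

*him* is a pronoun, so Principle B applies: it must be free in its binding domain.
Binding domain of *him₆*: the embedded TP, whose subject is Omar₃.
*Victor₁* c-commands the pronoun but from outside its binding domain, and is not c-commanded by it → coindexation permitted.
*Kenji₂* c-commands the pronoun but from outside its binding domain, and is not c-commanded by it → coindexation permitted.
*Omar₃* c-commands the pronoun within its binding domain → coindexation would violate Principle B.
*Diego₄*: the pronoun c-commands this R-expression → coindexation would violate Principle C on *Diego₄*.
*Rashid₅* and the pronoun do not c-command one another → neither Principle B nor Principle C is at stake; coindexation permitted.

{1, 2, 5}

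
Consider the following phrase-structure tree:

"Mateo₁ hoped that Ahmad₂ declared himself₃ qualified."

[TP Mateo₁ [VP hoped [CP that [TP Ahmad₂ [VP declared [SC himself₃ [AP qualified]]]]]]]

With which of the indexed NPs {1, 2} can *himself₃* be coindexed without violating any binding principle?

*himself* is an anaphor, so Principle A applies: it must be bound in its binding domain.
Binding domain of *himself₃*: the embedded TP, whose subject is Ahmad₂.
*Mateo₁* c-commands the anaphor but is outside its binding domain → cannot satisfy Principle A.
*Ahmad₂* c-commands the anaphor within its binding domain → licit binder.

{2}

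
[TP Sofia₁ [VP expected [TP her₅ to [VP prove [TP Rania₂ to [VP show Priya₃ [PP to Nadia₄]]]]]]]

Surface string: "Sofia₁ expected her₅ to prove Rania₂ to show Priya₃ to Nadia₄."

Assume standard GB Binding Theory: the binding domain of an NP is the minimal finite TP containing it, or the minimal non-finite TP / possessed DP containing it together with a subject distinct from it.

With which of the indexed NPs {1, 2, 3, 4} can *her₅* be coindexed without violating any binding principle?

none

*her* is a pronoun, so Principle B applies: it must be free in its binding domain.
Binding domain of *her₅*: the matrix TP, whose subject is Sofia₁.
*Sofia₁* c-commands the pronoun within its binding domain → coindexation would violate Principle B.
*Rania₂*: the pronoun c-commands this R-expression → coindexation would violate Principle C on *Rania₂*.
*Priya₃*: the pronoun c-commands this R-expression → coindexation would violate Principle C on *Priya₃*.
*Nadia₄*: the pronoun c-commands this R-expression → coindexation would violate Principle C on *Nadia₄*.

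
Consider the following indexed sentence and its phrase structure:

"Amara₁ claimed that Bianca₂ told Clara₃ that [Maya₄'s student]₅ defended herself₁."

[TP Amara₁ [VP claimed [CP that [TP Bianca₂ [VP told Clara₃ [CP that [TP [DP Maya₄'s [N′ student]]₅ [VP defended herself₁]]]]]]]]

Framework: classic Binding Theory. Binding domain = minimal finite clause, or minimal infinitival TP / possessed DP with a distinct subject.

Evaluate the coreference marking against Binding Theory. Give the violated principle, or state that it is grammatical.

The two coindexed NPs are *Amara₁* and *herself₁*.
*herself₁* is an anaphor. Principle A requires it to be bound within its binding domain — the embedded TP, whose subject is [Maya₄'s student]₅.
Within that domain it is c-commanded by *[Maya₄'s student]₅*, which does not share its index.
*Amara₁* does c-command the anaphor, but from outside its binding domain.
The anaphor is unbound in its domain → Principle A violation.

Principle A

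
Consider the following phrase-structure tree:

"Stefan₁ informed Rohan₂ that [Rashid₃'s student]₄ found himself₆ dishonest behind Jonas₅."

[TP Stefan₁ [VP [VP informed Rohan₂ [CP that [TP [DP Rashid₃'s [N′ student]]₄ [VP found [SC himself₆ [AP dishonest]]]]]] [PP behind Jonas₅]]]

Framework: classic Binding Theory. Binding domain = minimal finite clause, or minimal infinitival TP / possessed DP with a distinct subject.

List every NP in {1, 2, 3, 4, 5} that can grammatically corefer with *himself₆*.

*himself* is an anaphor, so Principle A applies: it must be bound in its binding domain.
Binding domain of *himself₆*: the embedded TP, whose subject is [Rashid₃'s student]₄.
*Stefan₁* c-commands the anaphor but is outside its binding domain → cannot satisfy Principle A.
*Rohan₂* c-commands the anaphor but is outside its binding domain → cannot satisfy Principle A.
*Rashid₃* does not c-command the anaphor → cannot bind it.
*[Rashid₃'s student]₄* c-commands the anaphor within its binding domain → licit binder.
*Jonas₅* does not c-command the anaphor → cannot bind it.

{4}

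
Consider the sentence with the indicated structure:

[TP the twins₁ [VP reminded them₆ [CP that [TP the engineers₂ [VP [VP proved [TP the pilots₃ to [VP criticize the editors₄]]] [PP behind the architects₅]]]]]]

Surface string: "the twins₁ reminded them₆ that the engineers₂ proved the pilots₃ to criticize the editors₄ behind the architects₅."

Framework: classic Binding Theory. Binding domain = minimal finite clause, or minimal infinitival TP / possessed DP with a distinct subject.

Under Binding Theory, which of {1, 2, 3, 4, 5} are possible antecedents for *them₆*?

none

*them* is a pronoun, so Principle B applies: it must be free in its binding domain.
Binding domain of *them₆*: the matrix TP, whose subject is the twins₁.
*the twins₁* c-commands the pronoun within its binding domain → coindexation would violate Principle B.
*the engineers₂*: the pronoun c-commands this R-expression → coindexation would violate Principle C on *the engineers₂*.
*the pilots₃*: the pronoun c-commands this R-expression → coindexation would violate Principle C on *the pilots₃*.
*the editors₄*: the pronoun c-commands this R-expression → coindexation would violate Principle C on *the editors₄*.
*the architects₅*: the pronoun c-commands this R-expression → coindexation would violate Principle C on *the architects₅*.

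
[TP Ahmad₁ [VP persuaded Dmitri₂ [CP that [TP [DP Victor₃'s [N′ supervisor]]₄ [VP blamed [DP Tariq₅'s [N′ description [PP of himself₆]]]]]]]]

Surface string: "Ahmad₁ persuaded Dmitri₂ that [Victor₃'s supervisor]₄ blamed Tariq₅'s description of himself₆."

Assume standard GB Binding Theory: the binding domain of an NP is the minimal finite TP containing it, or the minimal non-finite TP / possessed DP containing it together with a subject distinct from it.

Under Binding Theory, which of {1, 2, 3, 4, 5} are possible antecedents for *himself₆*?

{5}

*himself* is an anaphor, so Principle A applies: it must be bound in its binding domain.
Binding domain of *himself₆*: the possessed DP, whose subject is Tariq₅.
*Ahmad₁* c-commands the anaphor but is outside its binding domain → cannot satisfy Principle A.
*Dmitri₂* c-commands the anaphor but is outside its binding domain → cannot satisfy Principle A.
*Victor₃* does not c-command the anaphor → cannot bind it.
*[Victor₃'s supervisor]₄* c-commands the anaphor but is outside its binding domain → cannot satisfy Principle A.
*Tariq₅* c-commands the anaphor within its binding domain → licit binder.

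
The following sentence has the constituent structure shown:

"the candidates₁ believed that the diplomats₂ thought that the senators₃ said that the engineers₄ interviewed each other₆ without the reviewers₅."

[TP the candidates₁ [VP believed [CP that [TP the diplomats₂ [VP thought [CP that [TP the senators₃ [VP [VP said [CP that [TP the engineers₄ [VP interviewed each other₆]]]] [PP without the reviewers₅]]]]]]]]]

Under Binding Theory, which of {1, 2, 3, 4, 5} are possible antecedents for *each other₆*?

*each other* is an anaphor, so Principle A applies: it must be bound in its binding domain.
Binding domain of *each other₆*: the embedded TP, whose subject is the engineers₄.
*the candidates₁* c-commands the anaphor but is outside its binding domain → cannot satisfy Principle A.
*the diplomats₂* c-commands the anaphor but is outside its binding domain → cannot satisfy Principle A.
*the senators₃* c-commands the anaphor but is outside its binding domain → cannot satisfy Principle A.
*the engineers₄* c-commands the anaphor within its binding domain → licit binder.
*the reviewers₅* does not c-command the anaphor → cannot bind it.

{4}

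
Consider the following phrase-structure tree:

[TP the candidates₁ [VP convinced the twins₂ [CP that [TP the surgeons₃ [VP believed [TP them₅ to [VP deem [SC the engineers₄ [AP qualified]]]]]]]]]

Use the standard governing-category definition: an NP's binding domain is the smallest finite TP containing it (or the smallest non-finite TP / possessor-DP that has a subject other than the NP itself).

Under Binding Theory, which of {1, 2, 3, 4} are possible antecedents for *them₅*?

*them* is a pronoun, so Principle B applies: it must be free in its binding domain.
Binding domain of *them₅*: the embedded TP, whose subject is the surgeons₃.
*the candidates₁* c-commands the pronoun but from outside its binding domain, and is not c-commanded by it → coindexation permitted.
*the twins₂* c-commands the pronoun but from outside its binding domain, and is not c-commanded by it → coindexation permitted.
*the surgeons₃* c-commands the pronoun within its binding domain → coindexation would violate Principle B.
*the engineers₄*: the pronoun c-commands this R-expression → coindexation would violate Principle C on *the engineers₄*.

{1, 2}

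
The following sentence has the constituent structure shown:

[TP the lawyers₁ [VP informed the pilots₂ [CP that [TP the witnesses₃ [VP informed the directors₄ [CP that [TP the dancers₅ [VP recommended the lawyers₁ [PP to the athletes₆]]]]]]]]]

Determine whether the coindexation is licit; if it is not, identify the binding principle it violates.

The two coindexed NPs are *the lawyers₁* (the higher occurrence) and *the lawyers₁* (the lower occurrence).
*the lawyers₁* (the lower occurrence) is an R-expression. Principle C requires it to be free everywhere.
*the lawyers₁* (the higher occurrence) c-commands it and carries the same index.
The R-expression is bound → Principle C violation.

Principle C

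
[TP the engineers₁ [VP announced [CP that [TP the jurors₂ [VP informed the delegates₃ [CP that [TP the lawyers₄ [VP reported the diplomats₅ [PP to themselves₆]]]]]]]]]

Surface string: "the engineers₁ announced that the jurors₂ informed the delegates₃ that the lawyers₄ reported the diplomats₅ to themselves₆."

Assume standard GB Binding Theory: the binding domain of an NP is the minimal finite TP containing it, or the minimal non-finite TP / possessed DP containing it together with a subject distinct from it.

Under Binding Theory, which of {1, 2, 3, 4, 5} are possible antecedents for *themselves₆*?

*themselves* is an anaphor, so Principle A applies: it must be bound in its binding domain.
Binding domain of *themselves₆*: the embedded TP, whose subject is the lawyers₄.
*the engineers₁* c-commands the anaphor but is outside its binding domain → cannot satisfy Principle A.
*the jurors₂* c-commands the anaphor but is outside its binding domain → cannot satisfy Principle A.
*the delegates₃* c-commands the anaphor but is outside its binding domain → cannot satisfy Principle A.
*the lawyers₄* c-commands the anaphor within its binding domain → licit binder.
*the diplomats₅* c-commands the anaphor within its binding domain → licit binder.

{4, 5}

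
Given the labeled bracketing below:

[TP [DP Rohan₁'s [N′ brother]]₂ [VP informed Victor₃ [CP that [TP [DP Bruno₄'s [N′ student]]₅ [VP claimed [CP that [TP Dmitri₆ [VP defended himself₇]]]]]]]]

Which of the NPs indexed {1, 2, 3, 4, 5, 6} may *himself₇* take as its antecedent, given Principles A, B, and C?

{6}

*himself* is an anaphor, so Principle A applies: it must be bound in its binding domain.
Binding domain of *himself₇*: the embedded TP, whose subject is Dmitri₆.
*Rohan₁* does not c-command the anaphor → cannot bind it.
*[Rohan₁'s brother]₂* c-commands the anaphor but is outside its binding domain → cannot satisfy Principle A.
*Victor₃* c-commands the anaphor but is outside its binding domain → cannot satisfy Principle A.
*Bruno₄* does not c-command the anaphor → cannot bind it.
*[Bruno₄'s student]₅* c-commands the anaphor but is outside its binding domain → cannot satisfy Principle A.
*Dmitri₆* c-commands the anaphor within its binding domain → licit binder.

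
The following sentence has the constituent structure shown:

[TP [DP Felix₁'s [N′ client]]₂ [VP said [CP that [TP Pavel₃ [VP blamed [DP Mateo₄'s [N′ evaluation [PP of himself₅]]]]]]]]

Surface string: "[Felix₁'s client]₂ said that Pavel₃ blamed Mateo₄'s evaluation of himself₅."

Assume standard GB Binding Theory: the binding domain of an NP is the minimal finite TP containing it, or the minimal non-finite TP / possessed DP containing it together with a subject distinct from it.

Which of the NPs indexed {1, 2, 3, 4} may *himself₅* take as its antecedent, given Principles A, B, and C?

{4}

*himself* is an anaphor, so Principle A applies: it must be bound in its binding domain.
Binding domain of *himself₅*: the possessed DP, whose subject is Mateo₄.
*Felix₁* does not c-command the anaphor → cannot bind it.
*[Felix₁'s client]₂* c-commands the anaphor but is outside its binding domain → cannot satisfy Principle A.
*Pavel₃* c-commands the anaphor but is outside its binding domain → cannot satisfy Principle A.
*Mateo₄* c-commands the anaphor within its binding domain → licit binder.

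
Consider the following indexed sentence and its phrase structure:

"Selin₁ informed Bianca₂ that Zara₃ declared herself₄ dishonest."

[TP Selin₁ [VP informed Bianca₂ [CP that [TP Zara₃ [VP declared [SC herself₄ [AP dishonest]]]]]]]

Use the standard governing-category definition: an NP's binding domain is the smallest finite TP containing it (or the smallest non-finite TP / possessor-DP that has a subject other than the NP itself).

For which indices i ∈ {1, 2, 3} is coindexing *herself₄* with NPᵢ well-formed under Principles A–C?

*herself* is an anaphor, so Principle A applies: it must be bound in its binding domain.
Binding domain of *herself₄*: the embedded TP, whose subject is Zara₃.
*Selin₁* c-commands the anaphor but is outside its binding domain → cannot satisfy Principle A.
*Bianca₂* c-commands the anaphor but is outside its binding domain → cannot satisfy Principle A.
*Zara₃* c-commands the anaphor within its binding domain → licit binder.

{3}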